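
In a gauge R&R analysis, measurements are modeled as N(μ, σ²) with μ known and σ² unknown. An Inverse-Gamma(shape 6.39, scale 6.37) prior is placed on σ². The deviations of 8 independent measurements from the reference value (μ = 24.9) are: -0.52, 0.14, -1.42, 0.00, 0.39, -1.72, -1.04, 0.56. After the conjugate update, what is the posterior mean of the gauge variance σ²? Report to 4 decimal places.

With known mean μ and an Inverse-Gamma(α, β) prior on σ², the Normal likelihood is conjugate: posterior is Inv-Gamma(α + n/2, β + Σ(xᵢ−μ)²/2).
Σ(xᵢ−μ)² = (-0.52)² + (0.14)² + (-1.42)² + (0.00)² + (0.39)² + (-1.72)² + (-1.04)² + (0.56)² = 6.8121.
Posterior: Inv-Gamma(6.39 + 8/2, 6.37 + 6.8121/2) = Inv-Gamma(10.39, 9.77605).
E[σ²|data] = β/(α−1) = 9.77605/9.39 = 1.0411.

1.0411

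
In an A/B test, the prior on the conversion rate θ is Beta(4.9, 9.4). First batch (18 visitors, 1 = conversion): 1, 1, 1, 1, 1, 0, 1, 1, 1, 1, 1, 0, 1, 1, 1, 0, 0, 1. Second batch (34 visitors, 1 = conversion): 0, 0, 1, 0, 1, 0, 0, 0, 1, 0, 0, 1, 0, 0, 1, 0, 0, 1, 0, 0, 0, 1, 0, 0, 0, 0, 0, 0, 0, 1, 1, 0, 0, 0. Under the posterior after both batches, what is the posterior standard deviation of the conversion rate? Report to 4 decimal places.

0.0602

The Beta prior is conjugate to a Binomial/Bernoulli likelihood; the update adds successes to α and failures to β.
After batch 1: Beta(4.9+14, 9.4+4) = Beta(18.9, 13.4).
After batch 2: Beta(18.9+9, 13.4+25) = Beta(27.9, 38.4).
Var = αβ/((α+β)²(α+β+1)) = 27.9·38.4/(66.3²·67.3) = 0.00362154; SD = √0.00362154 = 0.0602.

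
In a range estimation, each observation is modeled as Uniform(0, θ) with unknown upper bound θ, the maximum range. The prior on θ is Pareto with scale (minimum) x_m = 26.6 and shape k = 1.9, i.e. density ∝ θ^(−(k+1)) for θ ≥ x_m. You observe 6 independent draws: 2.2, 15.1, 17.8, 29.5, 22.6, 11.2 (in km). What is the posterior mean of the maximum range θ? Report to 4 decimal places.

33.7754

A Pareto(scale x_m, shape k) prior on the upper bound θ of Uniform(0, θ) is conjugate: posterior is Pareto(max(x_m, max xᵢ), k + n).
Sample maximum = 29.5; prior scale x_m = 26.6 → posterior scale = max = 29.5.
Posterior shape = 1.9 + 6 = 7.9.
E[θ|data] = k·x_m/(k−1) = 7.9·29.5/6.9 = 33.7754.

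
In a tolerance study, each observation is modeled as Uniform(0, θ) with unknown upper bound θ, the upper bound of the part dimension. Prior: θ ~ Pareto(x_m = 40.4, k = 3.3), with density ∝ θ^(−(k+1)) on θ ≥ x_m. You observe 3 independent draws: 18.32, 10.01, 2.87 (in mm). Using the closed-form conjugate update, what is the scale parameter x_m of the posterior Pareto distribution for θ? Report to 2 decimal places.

40.40

A Pareto(scale x_m, shape k) prior on the upper bound θ of Uniform(0, θ) is conjugate: posterior is Pareto(max(x_m, max xᵢ), k + n).
Sample maximum = 18.32; prior scale x_m = 40.4 → posterior scale = max = 40.40.
Posterior shape = 3.3 + 3 = 6.3.
Posterior scale x_m = 40.40.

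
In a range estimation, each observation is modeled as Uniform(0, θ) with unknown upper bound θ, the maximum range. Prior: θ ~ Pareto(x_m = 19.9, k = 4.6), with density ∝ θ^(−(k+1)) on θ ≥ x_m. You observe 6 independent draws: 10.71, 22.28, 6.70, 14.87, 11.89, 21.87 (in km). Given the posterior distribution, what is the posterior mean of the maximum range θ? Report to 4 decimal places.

A Pareto(scale x_m, shape k) prior on the upper bound θ of Uniform(0, θ) is conjugate: posterior is Pareto(max(x_m, max xᵢ), k + n).
Sample maximum = 22.28; prior scale x_m = 19.9 → posterior scale = max = 22.28.
Posterior shape = 4.6 + 6 = 10.6.
E[θ|data] = k·x_m/(k−1) = 10.6·22.28/9.6 = 24.6008.

24.6008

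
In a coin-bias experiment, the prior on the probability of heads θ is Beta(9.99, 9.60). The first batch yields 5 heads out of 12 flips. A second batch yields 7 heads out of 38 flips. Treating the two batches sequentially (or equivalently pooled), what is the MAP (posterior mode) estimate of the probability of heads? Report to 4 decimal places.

0.3105

The Beta prior is conjugate to a Binomial/Bernoulli likelihood; the update adds successes to α and failures to β.
After batch 1: Beta(9.99+5, 9.60+7) = Beta(14.99, 16.60).
After batch 2: Beta(14.99+7, 16.60+31) = Beta(21.99, 47.60).
Mode of Beta(a,b) for a,b>1 is (a−1)/(a+b−2) = 20.99/67.59 = 0.3105.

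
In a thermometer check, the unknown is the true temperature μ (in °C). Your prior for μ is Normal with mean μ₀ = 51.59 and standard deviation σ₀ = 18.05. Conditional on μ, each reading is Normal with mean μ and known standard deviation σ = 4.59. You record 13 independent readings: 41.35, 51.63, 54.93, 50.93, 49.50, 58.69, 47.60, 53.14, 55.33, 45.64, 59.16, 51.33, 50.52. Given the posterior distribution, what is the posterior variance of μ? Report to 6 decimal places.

For Normal data with known variance σ², a Normal(μ₀, σ₀²) prior on μ is conjugate. Posterior precision = 1/σ₀² + n/σ²; posterior mean is the precision-weighted average of μ₀ and x̄.
σ₀² = 18.05² = 325.8025, σ² = 4.59² = 21.0681; σ² + n·σ₀² = 21.0681 + 13·325.8025 = 4256.5006.
Posterior precision = 1/σ₀² + n/σ² = 1/325.8025 + 13/21.0681 = (σ² + n·σ₀²)/(σ₀²σ²) = 4256.5006/(325.8025·21.0681); posterior variance σₙ² = σ₀²σ²/(σ² + n·σ₀²) = 325.8025·21.0681/4256.5006 = 1.612602.

1.612602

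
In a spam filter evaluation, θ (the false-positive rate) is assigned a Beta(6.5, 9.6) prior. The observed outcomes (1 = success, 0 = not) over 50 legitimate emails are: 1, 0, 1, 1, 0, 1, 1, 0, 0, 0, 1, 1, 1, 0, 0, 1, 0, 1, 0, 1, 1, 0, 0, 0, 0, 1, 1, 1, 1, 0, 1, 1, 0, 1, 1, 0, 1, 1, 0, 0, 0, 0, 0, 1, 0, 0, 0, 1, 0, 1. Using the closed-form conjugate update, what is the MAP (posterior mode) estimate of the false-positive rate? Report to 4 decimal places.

The Beta prior is conjugate to a Binomial/Bernoulli likelihood; the update adds successes to α and failures to β.
Posterior: Beta(α+k, β+n−k) = Beta(6.5+25, 9.6+25) = Beta(31.5, 34.6).
Mode of Beta(a,b) for a,b>1 is (a−1)/(a+b−2) = 30.5/64.1 = 0.4758.

0.4758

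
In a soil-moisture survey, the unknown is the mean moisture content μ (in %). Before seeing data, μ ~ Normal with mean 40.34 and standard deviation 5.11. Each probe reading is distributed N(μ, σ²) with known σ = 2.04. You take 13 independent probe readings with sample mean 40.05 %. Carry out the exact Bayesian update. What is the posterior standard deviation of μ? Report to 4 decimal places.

0.5624

For Normal data with known variance σ², a Normal(μ₀, σ₀²) prior on μ is conjugate. Posterior precision = 1/σ₀² + n/σ²; posterior mean is the precision-weighted average of μ₀ and x̄.
σ₀² = 5.11² = 26.1121, σ² = 2.04² = 4.1616; σ² + n·σ₀² = 4.1616 + 13·26.1121 = 343.6189.
Posterior precision = 1/σ₀² + n/σ² = 1/26.1121 + 13/4.1616 = (σ² + n·σ₀²)/(σ₀²σ²) = 343.6189/(26.1121·4.1616); posterior variance σₙ² = σ₀²σ²/(σ² + n·σ₀²) = 26.1121·4.1616/343.6189 = 0.316246.
Posterior SD = √σₙ² = √(26.1121·4.1616/343.6189) = 0.5624.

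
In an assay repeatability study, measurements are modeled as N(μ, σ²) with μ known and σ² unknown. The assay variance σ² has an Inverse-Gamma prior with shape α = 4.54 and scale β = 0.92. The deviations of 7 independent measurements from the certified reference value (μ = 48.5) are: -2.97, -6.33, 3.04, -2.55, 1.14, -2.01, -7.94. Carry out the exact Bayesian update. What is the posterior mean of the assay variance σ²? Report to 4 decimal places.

With known mean μ and an Inverse-Gamma(α, β) prior on σ², the Normal likelihood is conjugate: posterior is Inv-Gamma(α + n/2, β + Σ(xᵢ−μ)²/2).
Σ(xᵢ−μ)² = (-2.97)² + (-6.33)² + (3.04)² + (-2.55)² + (1.14)² + (-2.01)² + (-7.94)² = 133.0172.
Posterior: Inv-Gamma(4.54 + 7/2, 0.92 + 133.0172/2) = Inv-Gamma(8.04, 67.42860).
E[σ²|data] = β/(α−1) = 67.42860/7.04 = 9.5779.

9.5779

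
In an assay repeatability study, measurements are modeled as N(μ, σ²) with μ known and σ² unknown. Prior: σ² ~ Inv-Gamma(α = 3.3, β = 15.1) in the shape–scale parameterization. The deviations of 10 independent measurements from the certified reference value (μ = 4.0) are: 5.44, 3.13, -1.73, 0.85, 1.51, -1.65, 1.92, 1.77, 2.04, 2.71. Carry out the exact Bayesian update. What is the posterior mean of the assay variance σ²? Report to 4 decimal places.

6.6187

With known mean μ and an Inverse-Gamma(α, β) prior on σ², the Normal likelihood is conjugate: posterior is Inv-Gamma(α + n/2, β + Σ(xᵢ−μ)²/2).
Σ(xᵢ−μ)² = (5.44)² + (3.13)² + (-1.73)² + (0.85)² + (1.51)² + (-1.65)² + (1.92)² + (1.77)² + (2.04)² + (2.71)² = 66.4335.
Posterior: Inv-Gamma(3.3 + 10/2, 15.1 + 66.4335/2) = Inv-Gamma(8.30, 48.31675).
E[σ²|data] = β/(α−1) = 48.31675/7.30 = 6.6187.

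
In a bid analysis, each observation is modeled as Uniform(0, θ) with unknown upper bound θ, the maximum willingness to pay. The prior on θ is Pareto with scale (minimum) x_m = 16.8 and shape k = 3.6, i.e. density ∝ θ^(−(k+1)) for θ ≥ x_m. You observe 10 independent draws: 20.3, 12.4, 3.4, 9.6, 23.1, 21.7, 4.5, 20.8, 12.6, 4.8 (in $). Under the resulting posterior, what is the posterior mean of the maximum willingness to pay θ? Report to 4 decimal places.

A Pareto(scale x_m, shape k) prior on the upper bound θ of Uniform(0, θ) is conjugate: posterior is Pareto(max(x_m, max xᵢ), k + n).
Sample maximum = 23.1; prior scale x_m = 16.8 → posterior scale = max = 23.1.
Posterior shape = 3.6 + 10 = 13.6.
E[θ|data] = k·x_m/(k−1) = 13.6·23.1/12.6 = 24.9333.

24.9333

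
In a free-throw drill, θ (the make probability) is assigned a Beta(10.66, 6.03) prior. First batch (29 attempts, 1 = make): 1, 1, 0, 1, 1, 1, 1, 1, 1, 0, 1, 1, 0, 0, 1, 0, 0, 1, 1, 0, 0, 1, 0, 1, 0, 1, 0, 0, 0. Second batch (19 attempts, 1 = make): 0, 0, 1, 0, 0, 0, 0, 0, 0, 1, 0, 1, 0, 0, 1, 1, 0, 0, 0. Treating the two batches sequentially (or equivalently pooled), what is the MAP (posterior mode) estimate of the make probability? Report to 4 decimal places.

0.4891

The Beta prior is conjugate to a Binomial/Bernoulli likelihood; the update adds successes to α and failures to β.
After batch 1: Beta(10.66+16, 6.03+13) = Beta(26.66, 19.03).
After batch 2: Beta(26.66+5, 19.03+14) = Beta(31.66, 33.03).
Mode of Beta(a,b) for a,b>1 is (a−1)/(a+b−2) = 30.66/62.69 = 0.4891.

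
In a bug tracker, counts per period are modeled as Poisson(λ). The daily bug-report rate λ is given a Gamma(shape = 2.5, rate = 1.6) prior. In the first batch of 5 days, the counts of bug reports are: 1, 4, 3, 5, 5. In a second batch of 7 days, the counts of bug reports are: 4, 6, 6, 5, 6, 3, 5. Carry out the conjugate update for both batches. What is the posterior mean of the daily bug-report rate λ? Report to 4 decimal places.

With a Gamma(shape α, rate β) prior, the Poisson likelihood is conjugate: the posterior is Gamma(α + ΣXᵢ, β + n).
Batch 1: sum of counts S = 18 over n = 5 days.
After batch 1: Gamma(α+S, β+n) = Gamma(2.5+18, 1.6+5) = Gamma(20.5, 6.6).
Batch 2: sum of counts S = 35 over n = 7 days.
After batch 2: Gamma(α+S, β+n) = Gamma(20.5+35, 6.6+7) = Gamma(55.5, 13.6).
Posterior mean = α/β = 55.5/13.6 = 4.0809.

4.0809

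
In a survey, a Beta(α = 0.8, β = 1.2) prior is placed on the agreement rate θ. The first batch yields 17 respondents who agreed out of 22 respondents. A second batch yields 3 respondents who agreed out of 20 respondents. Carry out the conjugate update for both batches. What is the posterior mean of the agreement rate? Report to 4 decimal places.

0.4727

The Beta prior is conjugate to a Binomial/Bernoulli likelihood; the update adds successes to α and failures to β.
After batch 1: Beta(0.8+17, 1.2+5) = Beta(17.8, 6.2).
After batch 2: Beta(17.8+3, 6.2+17) = Beta(20.8, 23.2).
Posterior mean = α/(α+β) = 20.8/44.0 = 0.4727.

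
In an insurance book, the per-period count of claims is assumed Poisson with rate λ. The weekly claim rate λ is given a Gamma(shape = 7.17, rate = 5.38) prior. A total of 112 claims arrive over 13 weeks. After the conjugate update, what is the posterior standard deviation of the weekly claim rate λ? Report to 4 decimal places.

0.5939

With a Gamma(shape α, rate β) prior, the Poisson likelihood is conjugate: the posterior is Gamma(α + ΣXᵢ, β + n).
Posterior: Gamma(α+S, β+n) = Gamma(7.17+112, 5.38+13) = Gamma(119.17, 18.38).
SD = √α/β = √119.17/18.38 = 0.5939.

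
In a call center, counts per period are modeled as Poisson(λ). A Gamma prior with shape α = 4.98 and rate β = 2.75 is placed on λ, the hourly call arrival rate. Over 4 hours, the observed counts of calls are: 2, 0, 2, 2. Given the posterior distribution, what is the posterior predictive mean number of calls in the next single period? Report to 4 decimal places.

With a Gamma(shape α, rate β) prior, the Poisson likelihood is conjugate: the posterior is Gamma(α + ΣXᵢ, β + n).
Sum of counts S = 6 over n = 4 hours.
Posterior: Gamma(α+S, β+n) = Gamma(4.98+6, 2.75+4) = Gamma(10.98, 6.75).
The predictive distribution for one future period is NegBinom with mean α/β = 1.6267.

1.6267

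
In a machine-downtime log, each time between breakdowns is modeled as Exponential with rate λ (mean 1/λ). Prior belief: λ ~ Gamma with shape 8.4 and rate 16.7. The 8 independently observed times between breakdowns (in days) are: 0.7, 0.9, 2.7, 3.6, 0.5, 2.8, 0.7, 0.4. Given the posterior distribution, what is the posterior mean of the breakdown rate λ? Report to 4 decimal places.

0.5655

With a Gamma(shape α, rate β) prior on the exponential rate λ, the posterior after n observations with total T = Σxᵢ is Gamma(α+n, β+T).
Sum of observations T = 12.3 days; n = 8.
Posterior: Gamma(8.4+8, 16.7+12.3) = Gamma(16.4, 29.0).
Posterior mean of λ = α/β = 16.4/29.0 = 0.5655.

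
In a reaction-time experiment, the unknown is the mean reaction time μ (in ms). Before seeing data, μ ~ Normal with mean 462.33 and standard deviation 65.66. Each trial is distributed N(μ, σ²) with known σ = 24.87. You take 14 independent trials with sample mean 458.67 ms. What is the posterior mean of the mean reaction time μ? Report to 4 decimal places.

458.7071

For Normal data with known variance σ², a Normal(μ₀, σ₀²) prior on μ is conjugate. Posterior precision = 1/σ₀² + n/σ²; posterior mean is the precision-weighted average of μ₀ and x̄.
n·x̄ = 14·458.67 = 6421.38.
σ₀² = 65.66² = 4311.2356, σ² = 24.87² = 618.5169; σ² + n·σ₀² = 618.5169 + 14·4311.2356 = 60975.8153.
Posterior mean = (μ₀/σ₀² + n·x̄/σ²)/(1/σ₀² + n/σ²) = (σ²·μ₀ + σ₀²·n·x̄)/(σ² + n·σ₀²) = (618.5169·462.33 + 4311.2356·6421.38)/60975.8153 = 27970040.975505/60975.8153 = 458.7071.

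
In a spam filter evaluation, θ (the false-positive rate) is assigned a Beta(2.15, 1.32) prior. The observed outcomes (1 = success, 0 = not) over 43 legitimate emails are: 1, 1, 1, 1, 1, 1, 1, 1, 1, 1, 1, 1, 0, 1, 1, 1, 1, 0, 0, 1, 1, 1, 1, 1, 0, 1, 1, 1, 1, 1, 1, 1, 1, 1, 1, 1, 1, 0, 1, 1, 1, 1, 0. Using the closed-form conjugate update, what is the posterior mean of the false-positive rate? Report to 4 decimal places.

The Beta prior is conjugate to a Binomial/Bernoulli likelihood; the update adds successes to α and failures to β.
Posterior: Beta(α+k, β+n−k) = Beta(2.15+37, 1.32+6) = Beta(39.15, 7.32).
Posterior mean = α/(α+β) = 39.15/46.47 = 0.8425.

0.8425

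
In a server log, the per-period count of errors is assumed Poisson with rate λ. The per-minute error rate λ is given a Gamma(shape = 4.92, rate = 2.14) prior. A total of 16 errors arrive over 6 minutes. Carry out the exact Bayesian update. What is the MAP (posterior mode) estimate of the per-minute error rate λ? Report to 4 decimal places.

2.4472

With a Gamma(shape α, rate β) prior, the Poisson likelihood is conjugate: the posterior is Gamma(α + ΣXᵢ, β + n).
Posterior: Gamma(α+S, β+n) = Gamma(4.92+16, 2.14+6) = Gamma(20.92, 8.14).
Mode of Gamma(α,β) for α≥1 is (α−1)/β = 19.92/8.14 = 2.4472.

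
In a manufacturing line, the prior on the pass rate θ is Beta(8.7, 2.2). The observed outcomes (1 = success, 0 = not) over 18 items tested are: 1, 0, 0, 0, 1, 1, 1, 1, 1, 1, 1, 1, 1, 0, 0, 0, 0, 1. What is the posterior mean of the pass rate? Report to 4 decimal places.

The Beta prior is conjugate to a Binomial/Bernoulli likelihood; the update adds successes to α and failures to β.
Posterior: Beta(α+k, β+n−k) = Beta(8.7+11, 2.2+7) = Beta(19.7, 9.2).
Posterior mean = α/(α+β) = 19.7/28.9 = 0.6817.

0.6817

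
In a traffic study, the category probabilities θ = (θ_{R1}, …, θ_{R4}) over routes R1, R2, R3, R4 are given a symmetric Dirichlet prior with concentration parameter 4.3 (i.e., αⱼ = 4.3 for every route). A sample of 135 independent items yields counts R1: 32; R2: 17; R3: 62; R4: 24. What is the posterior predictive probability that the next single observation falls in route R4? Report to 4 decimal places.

0.1859

The Dirichlet prior is conjugate to the Multinomial likelihood: each posterior αⱼ = prior αⱼ + observed count nⱼ.
Posterior concentration: (36.3, 21.3, 66.3, 28.3), total = 152.2.
P(next = R4 | data) = α_{R4}/Σα = 0.1859.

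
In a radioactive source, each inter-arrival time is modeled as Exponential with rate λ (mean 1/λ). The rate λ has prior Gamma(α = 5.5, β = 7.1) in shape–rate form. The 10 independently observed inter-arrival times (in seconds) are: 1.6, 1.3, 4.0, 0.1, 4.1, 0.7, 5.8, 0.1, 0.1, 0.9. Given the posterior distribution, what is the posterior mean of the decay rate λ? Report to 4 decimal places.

With a Gamma(shape α, rate β) prior on the exponential rate λ, the posterior after n observations with total T = Σxᵢ is Gamma(α+n, β+T).
Sum of observations T = 18.7 seconds; n = 10.
Posterior: Gamma(5.5+10, 7.1+18.7) = Gamma(15.5, 25.8).
Posterior mean of λ = α/β = 15.5/25.8 = 0.6008.

0.6008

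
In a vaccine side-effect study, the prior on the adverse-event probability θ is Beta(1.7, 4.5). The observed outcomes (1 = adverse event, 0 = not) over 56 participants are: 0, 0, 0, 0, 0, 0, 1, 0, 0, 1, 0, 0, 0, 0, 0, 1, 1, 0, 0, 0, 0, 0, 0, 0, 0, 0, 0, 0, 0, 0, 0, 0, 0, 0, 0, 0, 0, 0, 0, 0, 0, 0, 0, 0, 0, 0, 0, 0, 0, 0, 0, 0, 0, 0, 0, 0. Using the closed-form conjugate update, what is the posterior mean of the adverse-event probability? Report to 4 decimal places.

The Beta prior is conjugate to a Binomial/Bernoulli likelihood; the update adds successes to α and failures to β.
Posterior: Beta(α+k, β+n−k) = Beta(1.7+4, 4.5+52) = Beta(5.7, 56.5).
Posterior mean = α/(α+β) = 5.7/62.2 = 0.0916.

0.0916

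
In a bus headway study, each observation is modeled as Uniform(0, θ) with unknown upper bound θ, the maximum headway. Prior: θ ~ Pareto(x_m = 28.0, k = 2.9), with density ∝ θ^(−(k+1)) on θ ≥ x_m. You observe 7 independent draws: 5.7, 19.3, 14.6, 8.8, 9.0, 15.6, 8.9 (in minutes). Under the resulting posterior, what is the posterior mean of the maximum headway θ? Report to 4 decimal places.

31.1461

A Pareto(scale x_m, shape k) prior on the upper bound θ of Uniform(0, θ) is conjugate: posterior is Pareto(max(x_m, max xᵢ), k + n).
Sample maximum = 19.3; prior scale x_m = 28.0 → posterior scale = max = 28.0.
Posterior shape = 2.9 + 7 = 9.9.
E[θ|data] = k·x_m/(k−1) = 9.9·28.0/8.9 = 31.1461.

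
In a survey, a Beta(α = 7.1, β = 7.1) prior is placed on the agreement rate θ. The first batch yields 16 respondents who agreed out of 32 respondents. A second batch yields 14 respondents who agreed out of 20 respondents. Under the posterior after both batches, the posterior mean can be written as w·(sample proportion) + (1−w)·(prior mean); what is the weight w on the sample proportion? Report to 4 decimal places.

0.7855

The Beta prior is conjugate to a Binomial/Bernoulli likelihood; the update adds successes to α and failures to β.
Total number of respondents: n = 32 + 20 = 52.
Posterior mean = (α₀+k)/(α₀+β₀+n) = [n/(α₀+β₀+n)]·(k/n) + [(α₀+β₀)/(α₀+β₀+n)]·α₀/(α₀+β₀), so only n and the prior enter the weight.
The weight on the data is w = n/(α₀+β₀+n) = 52/(7.1+7.1+52) = 52/66.2 = 0.7855.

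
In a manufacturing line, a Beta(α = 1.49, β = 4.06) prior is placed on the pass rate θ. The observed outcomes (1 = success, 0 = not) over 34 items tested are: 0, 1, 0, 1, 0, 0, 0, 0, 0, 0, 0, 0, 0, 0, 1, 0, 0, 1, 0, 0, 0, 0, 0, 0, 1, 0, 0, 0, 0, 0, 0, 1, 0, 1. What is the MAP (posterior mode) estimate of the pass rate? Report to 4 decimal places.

The Beta prior is conjugate to a Binomial/Bernoulli likelihood; the update adds successes to α and failures to β.
Posterior: Beta(α+k, β+n−k) = Beta(1.49+7, 4.06+27) = Beta(8.49, 31.06).
Mode of Beta(a,b) for a,b>1 is (a−1)/(a+b−2) = 7.49/37.55 = 0.1995.

0.1995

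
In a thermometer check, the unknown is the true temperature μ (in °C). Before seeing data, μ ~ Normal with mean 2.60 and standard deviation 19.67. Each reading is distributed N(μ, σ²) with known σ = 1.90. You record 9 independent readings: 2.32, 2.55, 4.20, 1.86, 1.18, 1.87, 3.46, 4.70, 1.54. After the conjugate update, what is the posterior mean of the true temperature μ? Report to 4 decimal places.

For Normal data with known variance σ², a Normal(μ₀, σ₀²) prior on μ is conjugate. Posterior precision = 1/σ₀² + n/σ²; posterior mean is the precision-weighted average of μ₀ and x̄.
Σxᵢ = 2.32 + 2.55 + 4.20 + 1.86 + 1.18 + 1.87 + 3.46 + 4.70 + 1.54 = 23.68, so n·x̄ = 23.68.
σ₀² = 19.67² = 386.9089, σ² = 1.90² = 3.61; σ² + n·σ₀² = 3.61 + 9·386.9089 = 3485.7901.
Posterior mean = (μ₀/σ₀² + n·x̄/σ²)/(1/σ₀² + n/σ²) = (σ²·μ₀ + σ₀²·n·x̄)/(σ² + n·σ₀²) = (3.61·2.60 + 386.9089·23.68)/3485.7901 = 9171.388752/3485.7901 = 2.6311.

2.6311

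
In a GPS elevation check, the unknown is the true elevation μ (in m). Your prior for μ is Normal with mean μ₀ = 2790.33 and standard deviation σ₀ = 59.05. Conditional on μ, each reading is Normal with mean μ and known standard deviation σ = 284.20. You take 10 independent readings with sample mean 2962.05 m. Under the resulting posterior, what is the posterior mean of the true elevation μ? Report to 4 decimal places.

2842.1095

For Normal data with known variance σ², a Normal(μ₀, σ₀²) prior on μ is conjugate. Posterior precision = 1/σ₀² + n/σ²; posterior mean is the precision-weighted average of μ₀ and x̄.
n·x̄ = 10·2962.05 = 29620.5.
σ₀² = 59.05² = 3486.9025, σ² = 284.20² = 80769.64; σ² + n·σ₀² = 80769.64 + 10·3486.9025 = 115638.665.
Posterior mean = (μ₀/σ₀² + n·x̄/σ²)/(1/σ₀² + n/σ²) = (σ²·μ₀ + σ₀²·n·x̄)/(σ² + n·σ₀²) = (80769.64·2790.33 + 3486.9025·29620.5)/115638.665 = 328657745.08245/115638.665 = 2842.1095.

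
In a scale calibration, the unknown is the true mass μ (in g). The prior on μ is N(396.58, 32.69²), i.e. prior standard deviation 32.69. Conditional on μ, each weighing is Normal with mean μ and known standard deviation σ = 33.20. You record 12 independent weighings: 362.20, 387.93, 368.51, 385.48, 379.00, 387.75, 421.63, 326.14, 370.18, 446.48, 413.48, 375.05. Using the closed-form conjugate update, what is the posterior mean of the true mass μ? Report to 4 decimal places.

For Normal data with known variance σ², a Normal(μ₀, σ₀²) prior on μ is conjugate. Posterior precision = 1/σ₀² + n/σ²; posterior mean is the precision-weighted average of μ₀ and x̄.
Σxᵢ = 362.20 + 387.93 + 368.51 + 385.48 + 379.00 + 387.75 + 421.63 + 326.14 + 370.18 + 446.48 + 413.48 + 375.05 = 4623.83, so n·x̄ = 4623.83.
σ₀² = 32.69² = 1068.6361, σ² = 33.20² = 1102.24; σ² + n·σ₀² = 1102.24 + 12·1068.6361 = 13925.8732.
Posterior mean = (μ₀/σ₀² + n·x̄/σ²)/(1/σ₀² + n/σ²) = (σ²·μ₀ + σ₀²·n·x̄)/(σ² + n·σ₀²) = (1102.24·396.58 + 1068.6361·4623.83)/13925.8732 = 5378317.997463/13925.8732 = 386.2105.

386.2105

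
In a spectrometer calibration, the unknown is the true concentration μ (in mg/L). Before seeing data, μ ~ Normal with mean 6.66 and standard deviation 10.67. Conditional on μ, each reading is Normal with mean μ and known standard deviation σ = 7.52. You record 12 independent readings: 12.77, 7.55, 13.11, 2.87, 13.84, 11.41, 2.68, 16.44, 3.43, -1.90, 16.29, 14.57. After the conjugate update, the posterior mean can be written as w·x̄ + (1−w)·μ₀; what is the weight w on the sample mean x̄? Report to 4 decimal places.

0.9603

For Normal data with known variance σ², a Normal(μ₀, σ₀²) prior on μ is conjugate. Posterior precision = 1/σ₀² + n/σ²; posterior mean is the precision-weighted average of μ₀ and x̄.
σ₀² = 10.67² = 113.8489, σ² = 7.52² = 56.5504. Prior precision 1/σ₀² = 1/113.8489; data precision n/σ² = 12/56.5504.
w = (n/σ²)/(1/σ₀² + n/σ²) = n·σ₀²/(σ² + n·σ₀²) = 12·113.8489/(56.5504 + 12·113.8489) = 1366.1868/1422.7372 = 0.9603.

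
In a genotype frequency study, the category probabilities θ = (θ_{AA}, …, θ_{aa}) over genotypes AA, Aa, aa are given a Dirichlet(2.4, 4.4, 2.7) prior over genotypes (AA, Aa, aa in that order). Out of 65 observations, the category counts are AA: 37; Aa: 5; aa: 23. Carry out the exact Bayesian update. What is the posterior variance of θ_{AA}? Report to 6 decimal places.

The Dirichlet prior is conjugate to the Multinomial likelihood: each posterior αⱼ = prior αⱼ + observed count nⱼ.
Posterior concentration: (39.4, 9.4, 25.7), total = 74.5.
Var[θ_j] = α_j(Σα−α_j)/((Σα)²(Σα+1)) = 39.4·35.1/(74.5²·75.5) = 0.003300.

0.003300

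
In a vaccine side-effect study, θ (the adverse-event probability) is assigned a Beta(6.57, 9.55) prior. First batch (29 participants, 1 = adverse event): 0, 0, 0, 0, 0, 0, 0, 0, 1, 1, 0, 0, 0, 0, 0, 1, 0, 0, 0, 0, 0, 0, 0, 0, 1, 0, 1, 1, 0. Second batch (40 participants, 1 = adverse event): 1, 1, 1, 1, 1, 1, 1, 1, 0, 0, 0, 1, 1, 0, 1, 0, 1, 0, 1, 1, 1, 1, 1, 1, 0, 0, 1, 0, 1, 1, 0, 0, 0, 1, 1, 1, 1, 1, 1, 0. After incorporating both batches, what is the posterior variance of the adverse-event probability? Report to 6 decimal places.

0.002889

The Beta prior is conjugate to a Binomial/Bernoulli likelihood; the update adds successes to α and failures to β.
After batch 1: Beta(6.57+6, 9.55+23) = Beta(12.57, 32.55).
After batch 2: Beta(12.57+27, 32.55+13) = Beta(39.57, 45.55).
Var = αβ/((α+β)²(α+β+1)) = 39.57·45.55/(85.12²·86.12) = 0.002889.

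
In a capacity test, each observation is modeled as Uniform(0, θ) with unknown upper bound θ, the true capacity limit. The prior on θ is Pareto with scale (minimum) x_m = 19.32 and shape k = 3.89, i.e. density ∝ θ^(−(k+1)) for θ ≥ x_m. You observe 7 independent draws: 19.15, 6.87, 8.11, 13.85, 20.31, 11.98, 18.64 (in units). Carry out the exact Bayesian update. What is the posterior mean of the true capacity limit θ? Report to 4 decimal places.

22.3636

A Pareto(scale x_m, shape k) prior on the upper bound θ of Uniform(0, θ) is conjugate: posterior is Pareto(max(x_m, max xᵢ), k + n).
Sample maximum = 20.31; prior scale x_m = 19.32 → posterior scale = max = 20.31.
Posterior shape = 3.89 + 7 = 10.89.
E[θ|data] = k·x_m/(k−1) = 10.89·20.31/9.89 = 22.3636.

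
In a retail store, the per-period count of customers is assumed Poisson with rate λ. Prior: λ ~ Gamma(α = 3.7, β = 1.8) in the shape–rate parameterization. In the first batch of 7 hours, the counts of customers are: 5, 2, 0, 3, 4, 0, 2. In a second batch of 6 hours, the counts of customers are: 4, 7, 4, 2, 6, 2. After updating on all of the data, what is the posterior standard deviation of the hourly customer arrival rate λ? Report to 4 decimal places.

With a Gamma(shape α, rate β) prior, the Poisson likelihood is conjugate: the posterior is Gamma(α + ΣXᵢ, β + n).
Batch 1: sum of counts S = 16 over n = 7 hours.
After batch 1: Gamma(α+S, β+n) = Gamma(3.7+16, 1.8+7) = Gamma(19.7, 8.8).
Batch 2: sum of counts S = 25 over n = 6 hours.
After batch 2: Gamma(α+S, β+n) = Gamma(19.7+25, 8.8+6) = Gamma(44.7, 14.8).
SD = √α/β = √44.7/14.8 = 0.4517.

0.4517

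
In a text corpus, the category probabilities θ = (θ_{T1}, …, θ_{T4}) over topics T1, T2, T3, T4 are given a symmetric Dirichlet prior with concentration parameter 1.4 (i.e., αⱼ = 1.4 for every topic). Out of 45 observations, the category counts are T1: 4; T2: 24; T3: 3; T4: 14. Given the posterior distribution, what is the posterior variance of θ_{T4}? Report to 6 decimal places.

0.004103

The Dirichlet prior is conjugate to the Multinomial likelihood: each posterior αⱼ = prior αⱼ + observed count nⱼ.
Posterior concentration: (5.4, 25.4, 4.4, 15.4), total = 50.6.
Var[θ_j] = α_j(Σα−α_j)/((Σα)²(Σα+1)) = 15.4·35.2/(50.6²·51.6) = 0.004103.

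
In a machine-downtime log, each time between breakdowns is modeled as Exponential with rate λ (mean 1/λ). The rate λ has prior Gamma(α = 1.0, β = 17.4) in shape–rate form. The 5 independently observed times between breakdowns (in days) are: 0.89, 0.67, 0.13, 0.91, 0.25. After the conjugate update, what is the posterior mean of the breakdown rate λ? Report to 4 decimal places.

With a Gamma(shape α, rate β) prior on the exponential rate λ, the posterior after n observations with total T = Σxᵢ is Gamma(α+n, β+T).
Sum of observations T = 2.85 days; n = 5.
Posterior: Gamma(1.0+5, 17.4+2.85) = Gamma(6.0, 20.25).
Posterior mean of λ = α/β = 6.0/20.25 = 0.2963.

0.2963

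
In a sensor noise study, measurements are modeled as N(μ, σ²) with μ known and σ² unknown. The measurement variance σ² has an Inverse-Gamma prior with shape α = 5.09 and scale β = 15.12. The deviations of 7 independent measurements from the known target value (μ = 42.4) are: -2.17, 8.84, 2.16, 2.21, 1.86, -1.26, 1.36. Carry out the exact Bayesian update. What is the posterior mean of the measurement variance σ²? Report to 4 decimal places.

With known mean μ and an Inverse-Gamma(α, β) prior on σ², the Normal likelihood is conjugate: posterior is Inv-Gamma(α + n/2, β + Σ(xᵢ−μ)²/2).
Σ(xᵢ−μ)² = (-2.17)² + (8.84)² + (2.16)² + (2.21)² + (1.86)² + (-1.26)² + (1.36)² = 99.3010.
Posterior: Inv-Gamma(5.09 + 7/2, 15.12 + 99.3010/2) = Inv-Gamma(8.59, 64.77050).
E[σ²|data] = β/(α−1) = 64.77050/7.59 = 8.5337.

8.5337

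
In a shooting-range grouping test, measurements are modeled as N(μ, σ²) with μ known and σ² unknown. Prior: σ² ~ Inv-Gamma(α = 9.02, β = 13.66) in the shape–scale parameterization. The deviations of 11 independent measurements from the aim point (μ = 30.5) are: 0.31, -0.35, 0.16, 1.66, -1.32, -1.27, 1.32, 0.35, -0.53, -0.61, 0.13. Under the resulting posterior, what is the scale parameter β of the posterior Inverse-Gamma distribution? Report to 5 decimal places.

With known mean μ and an Inverse-Gamma(α, β) prior on σ², the Normal likelihood is conjugate: posterior is Inv-Gamma(α + n/2, β + Σ(xᵢ−μ)²/2).
Σ(xᵢ−μ)² = (0.31)² + (-0.35)² + (0.16)² + (1.66)² + (-1.32)² + (-1.27)² + (1.32)² + (0.35)² + (-0.53)² + (-0.61)² + (0.13)² = 8.8899.
Posterior: Inv-Gamma(9.02 + 11/2, 13.66 + 8.8899/2) = Inv-Gamma(14.52, 18.10495).
Posterior β = 18.10495.

18.10495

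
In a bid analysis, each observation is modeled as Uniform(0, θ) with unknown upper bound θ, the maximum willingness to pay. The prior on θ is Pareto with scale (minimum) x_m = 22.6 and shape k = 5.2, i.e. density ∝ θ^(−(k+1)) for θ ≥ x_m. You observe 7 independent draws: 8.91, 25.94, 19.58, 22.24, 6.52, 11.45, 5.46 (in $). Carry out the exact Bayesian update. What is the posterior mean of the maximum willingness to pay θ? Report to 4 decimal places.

28.2561

A Pareto(scale x_m, shape k) prior on the upper bound θ of Uniform(0, θ) is conjugate: posterior is Pareto(max(x_m, max xᵢ), k + n).
Sample maximum = 25.94; prior scale x_m = 22.6 → posterior scale = max = 25.94.
Posterior shape = 5.2 + 7 = 12.2.
E[θ|data] = k·x_m/(k−1) = 12.2·25.94/11.2 = 28.2561.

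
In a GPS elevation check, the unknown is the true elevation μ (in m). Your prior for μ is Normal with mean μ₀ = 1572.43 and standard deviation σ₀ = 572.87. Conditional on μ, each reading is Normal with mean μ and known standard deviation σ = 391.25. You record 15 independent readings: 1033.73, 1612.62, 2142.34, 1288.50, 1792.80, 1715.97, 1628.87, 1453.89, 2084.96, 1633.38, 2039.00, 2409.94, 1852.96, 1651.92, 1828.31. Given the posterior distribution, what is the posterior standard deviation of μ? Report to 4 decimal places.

99.4854

For Normal data with known variance σ², a Normal(μ₀, σ₀²) prior on μ is conjugate. Posterior precision = 1/σ₀² + n/σ²; posterior mean is the precision-weighted average of μ₀ and x̄.
σ₀² = 572.87² = 328180.0369, σ² = 391.25² = 153076.5625; σ² + n·σ₀² = 153076.5625 + 15·328180.0369 = 5075777.116.
Posterior precision = 1/σ₀² + n/σ² = 1/328180.0369 + 15/153076.5625 = (σ² + n·σ₀²)/(σ₀²σ²) = 5075777.116/(328180.0369·153076.5625); posterior variance σₙ² = σ₀²σ²/(σ² + n·σ₀²) = 328180.0369·153076.5625/5075777.116 = 9897.336069.
Posterior SD = √σₙ² = √(328180.0369·153076.5625/5075777.116) = 99.4854.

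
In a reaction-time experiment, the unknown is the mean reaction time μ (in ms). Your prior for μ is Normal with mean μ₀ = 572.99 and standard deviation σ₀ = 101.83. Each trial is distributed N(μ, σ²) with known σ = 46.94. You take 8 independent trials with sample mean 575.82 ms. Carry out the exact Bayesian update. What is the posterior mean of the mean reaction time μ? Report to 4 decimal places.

For Normal data with known variance σ², a Normal(μ₀, σ₀²) prior on μ is conjugate. Posterior precision = 1/σ₀² + n/σ²; posterior mean is the precision-weighted average of μ₀ and x̄.
n·x̄ = 8·575.82 = 4606.56.
σ₀² = 101.83² = 10369.3489, σ² = 46.94² = 2203.3636; σ² + n·σ₀² = 2203.3636 + 8·10369.3489 = 85158.1548.
Posterior mean = (μ₀/σ₀² + n·x̄/σ²)/(1/σ₀² + n/σ²) = (σ²·μ₀ + σ₀²·n·x̄)/(σ² + n·σ₀²) = (2203.3636·572.99 + 10369.3489·4606.56)/85158.1548 = 49029533.177948/85158.1548 = 575.7468.

575.7468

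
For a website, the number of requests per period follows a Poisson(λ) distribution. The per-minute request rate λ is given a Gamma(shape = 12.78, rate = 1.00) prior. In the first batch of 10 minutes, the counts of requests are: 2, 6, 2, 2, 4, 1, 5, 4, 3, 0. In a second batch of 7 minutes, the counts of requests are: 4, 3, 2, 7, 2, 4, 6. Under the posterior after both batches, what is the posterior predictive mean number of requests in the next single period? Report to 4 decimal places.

3.8767

With a Gamma(shape α, rate β) prior, the Poisson likelihood is conjugate: the posterior is Gamma(α + ΣXᵢ, β + n).
Batch 1: sum of counts S = 29 over n = 10 minutes.
After batch 1: Gamma(α+S, β+n) = Gamma(12.78+29, 1.00+10) = Gamma(41.78, 11.00).
Batch 2: sum of counts S = 28 over n = 7 minutes.
After batch 2: Gamma(α+S, β+n) = Gamma(41.78+28, 11.00+7) = Gamma(69.78, 18.00).
The predictive distribution for one future period is NegBinom with mean α/β = 3.8767.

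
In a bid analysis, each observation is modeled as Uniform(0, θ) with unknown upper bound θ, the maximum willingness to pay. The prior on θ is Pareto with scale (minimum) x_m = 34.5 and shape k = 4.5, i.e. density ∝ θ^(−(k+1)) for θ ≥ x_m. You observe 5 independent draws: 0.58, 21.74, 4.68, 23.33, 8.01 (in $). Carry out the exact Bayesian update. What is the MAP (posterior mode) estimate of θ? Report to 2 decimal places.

34.50

A Pareto(scale x_m, shape k) prior on the upper bound θ of Uniform(0, θ) is conjugate: posterior is Pareto(max(x_m, max xᵢ), k + n).
Sample maximum = 23.33; prior scale x_m = 34.5 → posterior scale = max = 34.50.
Posterior shape = 4.5 + 5 = 9.5.
The Pareto density is decreasing on [x_m, ∞), so the mode is x_m = 34.50.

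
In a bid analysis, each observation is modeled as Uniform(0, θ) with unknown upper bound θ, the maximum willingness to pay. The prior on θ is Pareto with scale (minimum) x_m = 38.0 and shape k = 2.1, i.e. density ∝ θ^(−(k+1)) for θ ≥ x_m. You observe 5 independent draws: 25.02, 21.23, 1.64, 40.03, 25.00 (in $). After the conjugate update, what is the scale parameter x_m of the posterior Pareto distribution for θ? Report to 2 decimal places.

40.03

A Pareto(scale x_m, shape k) prior on the upper bound θ of Uniform(0, θ) is conjugate: posterior is Pareto(max(x_m, max xᵢ), k + n).
Sample maximum = 40.03; prior scale x_m = 38.0 → posterior scale = max = 40.03.
Posterior shape = 2.1 + 5 = 7.1.
Posterior scale x_m = 40.03.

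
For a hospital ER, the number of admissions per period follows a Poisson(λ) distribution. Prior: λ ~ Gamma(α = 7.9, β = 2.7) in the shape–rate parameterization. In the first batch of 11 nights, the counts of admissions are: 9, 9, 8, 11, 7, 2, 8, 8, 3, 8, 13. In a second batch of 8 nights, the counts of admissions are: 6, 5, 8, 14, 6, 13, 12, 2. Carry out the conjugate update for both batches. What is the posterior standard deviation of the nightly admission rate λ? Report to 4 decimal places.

0.5827

With a Gamma(shape α, rate β) prior, the Poisson likelihood is conjugate: the posterior is Gamma(α + ΣXᵢ, β + n).
Batch 1: sum of counts S = 86 over n = 11 nights.
After batch 1: Gamma(α+S, β+n) = Gamma(7.9+86, 2.7+11) = Gamma(93.9, 13.7).
Batch 2: sum of counts S = 66 over n = 8 nights.
After batch 2: Gamma(α+S, β+n) = Gamma(93.9+66, 13.7+8) = Gamma(159.9, 21.7).
SD = √α/β = √159.9/21.7 = 0.5827.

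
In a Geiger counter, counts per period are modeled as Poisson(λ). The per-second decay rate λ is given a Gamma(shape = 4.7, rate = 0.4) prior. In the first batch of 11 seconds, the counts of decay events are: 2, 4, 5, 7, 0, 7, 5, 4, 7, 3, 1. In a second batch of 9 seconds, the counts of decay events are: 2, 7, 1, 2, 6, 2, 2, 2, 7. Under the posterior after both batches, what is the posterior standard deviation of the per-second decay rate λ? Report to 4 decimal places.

With a Gamma(shape α, rate β) prior, the Poisson likelihood is conjugate: the posterior is Gamma(α + ΣXᵢ, β + n).
Batch 1: sum of counts S = 45 over n = 11 seconds.
After batch 1: Gamma(α+S, β+n) = Gamma(4.7+45, 0.4+11) = Gamma(49.7, 11.4).
Batch 2: sum of counts S = 31 over n = 9 seconds.
After batch 2: Gamma(α+S, β+n) = Gamma(49.7+31, 11.4+9) = Gamma(80.7, 20.4).
SD = √α/β = √80.7/20.4 = 0.4404.

0.4404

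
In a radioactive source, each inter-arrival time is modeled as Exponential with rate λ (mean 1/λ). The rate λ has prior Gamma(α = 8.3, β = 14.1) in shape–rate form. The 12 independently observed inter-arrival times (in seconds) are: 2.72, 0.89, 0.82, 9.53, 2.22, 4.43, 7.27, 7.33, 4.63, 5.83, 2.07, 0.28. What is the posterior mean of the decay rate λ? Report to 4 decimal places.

With a Gamma(shape α, rate β) prior on the exponential rate λ, the posterior after n observations with total T = Σxᵢ is Gamma(α+n, β+T).
Sum of observations T = 48.02 seconds; n = 12.
Posterior: Gamma(8.3+12, 14.1+48.02) = Gamma(20.3, 62.12).
Posterior mean of λ = α/β = 20.3/62.12 = 0.3268.

0.3268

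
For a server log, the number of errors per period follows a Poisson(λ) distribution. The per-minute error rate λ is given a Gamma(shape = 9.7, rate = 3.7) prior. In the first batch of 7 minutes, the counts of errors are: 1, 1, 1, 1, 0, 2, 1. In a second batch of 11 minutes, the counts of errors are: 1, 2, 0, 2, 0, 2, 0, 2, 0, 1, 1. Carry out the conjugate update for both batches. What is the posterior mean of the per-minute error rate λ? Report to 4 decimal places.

1.2765

With a Gamma(shape α, rate β) prior, the Poisson likelihood is conjugate: the posterior is Gamma(α + ΣXᵢ, β + n).
Batch 1: sum of counts S = 7 over n = 7 minutes.
After batch 1: Gamma(α+S, β+n) = Gamma(9.7+7, 3.7+7) = Gamma(16.7, 10.7).
Batch 2: sum of counts S = 11 over n = 11 minutes.
After batch 2: Gamma(α+S, β+n) = Gamma(16.7+11, 10.7+11) = Gamma(27.7, 21.7).
Posterior mean = α/β = 27.7/21.7 = 1.2765.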